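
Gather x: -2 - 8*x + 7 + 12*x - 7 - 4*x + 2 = 0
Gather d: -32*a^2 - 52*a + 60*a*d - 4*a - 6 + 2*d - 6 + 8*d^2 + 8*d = -32*a^2 - 56*a + 8*d^2 + d*(60*a + 10) - 12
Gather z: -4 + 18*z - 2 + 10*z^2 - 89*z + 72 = 10*z^2 - 71*z + 66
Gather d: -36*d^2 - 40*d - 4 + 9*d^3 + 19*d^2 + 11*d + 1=9*d^3 - 17*d^2 - 29*d - 3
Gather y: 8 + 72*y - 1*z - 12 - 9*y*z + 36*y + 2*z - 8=y*(108 - 9*z) + z - 12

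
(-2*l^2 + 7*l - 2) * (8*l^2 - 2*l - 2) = -16*l^4 + 60*l^3 - 26*l^2 - 10*l + 4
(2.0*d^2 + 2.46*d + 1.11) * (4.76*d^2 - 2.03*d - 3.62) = 9.52*d^4 + 7.6496*d^3 - 6.9502*d^2 - 11.1585*d - 4.0182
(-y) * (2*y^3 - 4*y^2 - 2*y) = -2*y^4 + 4*y^3 + 2*y^2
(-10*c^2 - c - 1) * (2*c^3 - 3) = -20*c^5 - 2*c^4 - 2*c^3 + 30*c^2 + 3*c + 3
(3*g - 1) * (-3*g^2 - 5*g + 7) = -9*g^3 - 12*g^2 + 26*g - 7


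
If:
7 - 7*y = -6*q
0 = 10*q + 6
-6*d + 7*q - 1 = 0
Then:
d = -13/15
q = -3/5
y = 17/35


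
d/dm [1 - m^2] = -2*m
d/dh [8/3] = 0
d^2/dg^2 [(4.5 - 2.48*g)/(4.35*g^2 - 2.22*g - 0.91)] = ((2.48*g - 4.5)*(8.7*g - 2.22)*(17.4*g - 4.44) + (64.728*g - 50.1612)*(-4.35*g^2 + 2.22*g + 0.91))/(-4.35*g^2 + 2.22*g + 0.91)^3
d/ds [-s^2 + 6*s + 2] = 6 - 2*s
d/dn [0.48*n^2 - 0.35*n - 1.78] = 0.96*n - 0.35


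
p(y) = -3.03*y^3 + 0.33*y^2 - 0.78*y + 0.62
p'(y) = -9.09*y^2 + 0.66*y - 0.78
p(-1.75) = 19.23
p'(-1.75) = -29.77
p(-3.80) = 174.61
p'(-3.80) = -134.55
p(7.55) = -1290.48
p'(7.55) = -513.95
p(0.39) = 0.19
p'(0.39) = -1.91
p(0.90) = -2.02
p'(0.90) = -7.55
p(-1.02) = 4.97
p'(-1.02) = -10.91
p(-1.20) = 7.27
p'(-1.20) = -14.66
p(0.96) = -2.51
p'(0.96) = -8.52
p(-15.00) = 10312.82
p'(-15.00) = -2055.93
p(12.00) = -5197.06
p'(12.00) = -1301.82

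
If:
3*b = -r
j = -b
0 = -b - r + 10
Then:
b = -5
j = 5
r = 15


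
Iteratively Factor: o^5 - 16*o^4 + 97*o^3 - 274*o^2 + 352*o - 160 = (o - 5)*(o^4 - 11*o^3 + 42*o^2 - 64*o + 32) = (o - 5)*(o - 2)*(o^3 - 9*o^2 + 24*o - 16) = (o - 5)*(o - 4)*(o - 2)*(o^2 - 5*o + 4) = (o - 5)*(o - 4)^2*(o - 2)*(o - 1)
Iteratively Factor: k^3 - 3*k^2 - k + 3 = (k + 1)*(k^2 - 4*k + 3) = (k - 1)*(k + 1)*(k - 3)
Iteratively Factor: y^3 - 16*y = (y - 4)*(y^2 + 4*y) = (y - 4)*(y + 4)*(y)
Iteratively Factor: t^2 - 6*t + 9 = (t - 3)*(t - 3)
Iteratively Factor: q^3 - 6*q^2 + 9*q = (q)*(q^2 - 6*q + 9) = q*(q - 3)*(q - 3)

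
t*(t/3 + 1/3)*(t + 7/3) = t^3/3 + 10*t^2/9 + 7*t/9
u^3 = u^3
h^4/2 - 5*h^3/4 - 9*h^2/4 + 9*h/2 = h*(h/2 + 1)*(h - 3)*(h - 3/2)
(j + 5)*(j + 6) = j^2 + 11*j + 30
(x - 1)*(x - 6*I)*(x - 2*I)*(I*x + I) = I*x^4 + 8*x^3 - 13*I*x^2 - 8*x + 12*I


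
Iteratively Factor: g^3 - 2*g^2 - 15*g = (g - 5)*(g^2 + 3*g) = g*(g - 5)*(g + 3)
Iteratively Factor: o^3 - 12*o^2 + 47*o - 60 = (o - 4)*(o^2 - 8*o + 15) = (o - 4)*(o - 3)*(o - 5)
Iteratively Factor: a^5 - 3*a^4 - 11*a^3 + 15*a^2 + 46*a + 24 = (a - 3)*(a^4 - 11*a^2 - 18*a - 8) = (a - 3)*(a + 1)*(a^3 - a^2 - 10*a - 8) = (a - 4)*(a - 3)*(a + 1)*(a^2 + 3*a + 2) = (a - 4)*(a - 3)*(a + 1)*(a + 2)*(a + 1)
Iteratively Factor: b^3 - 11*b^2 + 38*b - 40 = (b - 5)*(b^2 - 6*b + 8) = (b - 5)*(b - 2)*(b - 4)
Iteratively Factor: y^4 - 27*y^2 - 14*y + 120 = (y + 3)*(y^3 - 3*y^2 - 18*y + 40) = (y - 5)*(y + 3)*(y^2 + 2*y - 8) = (y - 5)*(y + 3)*(y + 4)*(y - 2)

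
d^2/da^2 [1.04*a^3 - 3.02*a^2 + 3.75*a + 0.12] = 6.24*a - 6.04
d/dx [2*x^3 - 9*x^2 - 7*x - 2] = 6*x^2 - 18*x - 7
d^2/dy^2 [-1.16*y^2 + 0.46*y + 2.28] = -2.32000000000000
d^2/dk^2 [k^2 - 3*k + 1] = 2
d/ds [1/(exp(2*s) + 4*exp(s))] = 2*(-exp(s) - 2)*exp(-s)/(exp(s) + 4)^2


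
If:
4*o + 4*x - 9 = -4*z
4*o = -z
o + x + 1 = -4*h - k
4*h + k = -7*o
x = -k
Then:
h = -25/48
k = -11/2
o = 13/12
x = 11/2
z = -13/3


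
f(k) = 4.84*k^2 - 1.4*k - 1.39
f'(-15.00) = -146.60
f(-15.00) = 1108.61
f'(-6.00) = -59.48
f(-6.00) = 181.25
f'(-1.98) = -20.57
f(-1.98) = 20.36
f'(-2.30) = -23.66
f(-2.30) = 27.43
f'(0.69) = 5.28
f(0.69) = -0.05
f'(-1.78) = -18.63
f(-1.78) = 16.44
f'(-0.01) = -1.50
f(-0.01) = -1.38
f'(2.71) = 24.83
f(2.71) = 30.36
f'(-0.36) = -4.88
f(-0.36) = -0.26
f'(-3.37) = -34.02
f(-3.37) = 58.30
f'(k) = 9.68*k - 1.4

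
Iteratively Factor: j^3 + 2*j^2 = (j)*(j^2 + 2*j) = j*(j + 2)*(j)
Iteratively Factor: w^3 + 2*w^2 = (w)*(w^2 + 2*w) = w*(w + 2)*(w)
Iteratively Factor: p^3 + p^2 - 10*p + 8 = (p + 4)*(p^2 - 3*p + 2) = (p - 1)*(p + 4)*(p - 2)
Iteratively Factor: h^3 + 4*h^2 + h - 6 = (h - 1)*(h^2 + 5*h + 6) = (h - 1)*(h + 2)*(h + 3)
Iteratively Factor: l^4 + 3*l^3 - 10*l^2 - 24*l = (l)*(l^3 + 3*l^2 - 10*l - 24) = l*(l + 4)*(l^2 - l - 6) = l*(l - 3)*(l + 4)*(l + 2)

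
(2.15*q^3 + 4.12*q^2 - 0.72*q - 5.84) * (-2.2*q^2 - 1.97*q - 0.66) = -4.73*q^5 - 13.2995*q^4 - 7.9514*q^3 + 11.5472*q^2 + 11.98*q + 3.8544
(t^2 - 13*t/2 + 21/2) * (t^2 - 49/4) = t^4 - 13*t^3/2 - 7*t^2/4 + 637*t/8 - 1029/8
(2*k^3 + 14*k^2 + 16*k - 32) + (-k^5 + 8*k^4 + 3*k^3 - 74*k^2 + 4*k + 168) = -k^5 + 8*k^4 + 5*k^3 - 60*k^2 + 20*k + 136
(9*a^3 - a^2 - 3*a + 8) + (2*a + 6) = 9*a^3 - a^2 - a + 14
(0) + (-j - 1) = -j - 1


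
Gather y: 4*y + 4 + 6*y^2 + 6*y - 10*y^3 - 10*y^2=-10*y^3 - 4*y^2 + 10*y + 4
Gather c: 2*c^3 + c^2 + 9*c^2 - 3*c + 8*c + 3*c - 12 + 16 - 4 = 2*c^3 + 10*c^2 + 8*c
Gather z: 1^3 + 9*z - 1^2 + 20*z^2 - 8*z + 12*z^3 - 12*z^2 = 12*z^3 + 8*z^2 + z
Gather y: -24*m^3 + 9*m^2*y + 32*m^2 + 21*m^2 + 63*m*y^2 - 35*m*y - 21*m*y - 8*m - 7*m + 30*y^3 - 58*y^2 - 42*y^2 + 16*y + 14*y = -24*m^3 + 53*m^2 - 15*m + 30*y^3 + y^2*(63*m - 100) + y*(9*m^2 - 56*m + 30)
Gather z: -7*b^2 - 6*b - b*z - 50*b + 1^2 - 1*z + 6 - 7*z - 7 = -7*b^2 - 56*b + z*(-b - 8)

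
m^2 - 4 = (m - 2)*(m + 2)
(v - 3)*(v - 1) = v^2 - 4*v + 3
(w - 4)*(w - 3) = w^2 - 7*w + 12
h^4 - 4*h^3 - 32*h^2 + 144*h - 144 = (h - 6)*(h - 2)^2*(h + 6)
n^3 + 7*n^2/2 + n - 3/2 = (n - 1/2)*(n + 1)*(n + 3)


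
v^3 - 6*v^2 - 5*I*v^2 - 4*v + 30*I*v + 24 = (v - 6)*(v - 4*I)*(v - I)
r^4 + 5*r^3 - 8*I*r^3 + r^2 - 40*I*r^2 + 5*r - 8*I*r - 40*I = (r + 5)*(r - 8*I)*(r - I)*(r + I)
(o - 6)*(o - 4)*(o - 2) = o^3 - 12*o^2 + 44*o - 48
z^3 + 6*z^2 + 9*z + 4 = (z + 1)^2*(z + 4)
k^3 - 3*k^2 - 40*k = k*(k - 8)*(k + 5)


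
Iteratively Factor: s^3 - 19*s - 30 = (s - 5)*(s^2 + 5*s + 6) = (s - 5)*(s + 3)*(s + 2)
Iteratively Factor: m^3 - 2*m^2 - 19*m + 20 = (m - 1)*(m^2 - m - 20) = (m - 5)*(m - 1)*(m + 4)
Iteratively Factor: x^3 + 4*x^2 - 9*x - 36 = (x - 3)*(x^2 + 7*x + 12) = (x - 3)*(x + 4)*(x + 3)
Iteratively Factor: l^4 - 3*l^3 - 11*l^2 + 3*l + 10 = (l - 5)*(l^3 + 2*l^2 - l - 2) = (l - 5)*(l - 1)*(l^2 + 3*l + 2) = (l - 5)*(l - 1)*(l + 1)*(l + 2)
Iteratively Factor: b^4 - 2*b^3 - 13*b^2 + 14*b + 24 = (b + 1)*(b^3 - 3*b^2 - 10*b + 24) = (b - 2)*(b + 1)*(b^2 - b - 12) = (b - 2)*(b + 1)*(b + 3)*(b - 4)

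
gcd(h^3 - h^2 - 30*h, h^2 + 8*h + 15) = h + 5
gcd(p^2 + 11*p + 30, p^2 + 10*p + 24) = p + 6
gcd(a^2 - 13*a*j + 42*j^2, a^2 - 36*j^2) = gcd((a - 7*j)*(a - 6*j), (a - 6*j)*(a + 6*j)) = a - 6*j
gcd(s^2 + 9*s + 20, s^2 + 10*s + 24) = s + 4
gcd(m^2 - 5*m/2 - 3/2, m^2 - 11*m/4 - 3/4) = m - 3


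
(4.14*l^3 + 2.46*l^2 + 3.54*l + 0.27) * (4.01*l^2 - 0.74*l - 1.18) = 16.6014*l^5 + 6.801*l^4 + 7.4898*l^3 - 4.4397*l^2 - 4.377*l - 0.3186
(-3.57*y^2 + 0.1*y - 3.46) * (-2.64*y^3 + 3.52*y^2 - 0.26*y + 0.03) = 9.4248*y^5 - 12.8304*y^4 + 10.4146*y^3 - 12.3123*y^2 + 0.9026*y - 0.1038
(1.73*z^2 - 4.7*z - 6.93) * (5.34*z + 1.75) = 9.2382*z^3 - 22.0705*z^2 - 45.2312*z - 12.1275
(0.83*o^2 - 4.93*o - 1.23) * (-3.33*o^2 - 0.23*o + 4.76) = -2.7639*o^4 + 16.226*o^3 + 9.1806*o^2 - 23.1839*o - 5.8548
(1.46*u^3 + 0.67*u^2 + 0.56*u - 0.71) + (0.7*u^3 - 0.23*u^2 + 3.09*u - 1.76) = 2.16*u^3 + 0.44*u^2 + 3.65*u - 2.47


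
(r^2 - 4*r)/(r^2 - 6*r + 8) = r/(r - 2)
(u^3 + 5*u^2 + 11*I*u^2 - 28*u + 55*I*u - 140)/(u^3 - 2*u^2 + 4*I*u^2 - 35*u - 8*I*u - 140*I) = (u + 7*I)/(u - 7)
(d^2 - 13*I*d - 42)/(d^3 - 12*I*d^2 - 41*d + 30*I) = (d - 7*I)/(d^2 - 6*I*d - 5)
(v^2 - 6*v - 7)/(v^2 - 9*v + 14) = (v + 1)/(v - 2)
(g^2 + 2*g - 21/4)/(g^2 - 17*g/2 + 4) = (4*g^2 + 8*g - 21)/(2*(2*g^2 - 17*g + 8))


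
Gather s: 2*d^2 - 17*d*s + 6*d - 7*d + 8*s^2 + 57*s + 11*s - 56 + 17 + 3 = 2*d^2 - d + 8*s^2 + s*(68 - 17*d) - 36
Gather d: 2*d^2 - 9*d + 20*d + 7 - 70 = 2*d^2 + 11*d - 63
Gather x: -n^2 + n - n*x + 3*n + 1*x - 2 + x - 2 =-n^2 + 4*n + x*(2 - n) - 4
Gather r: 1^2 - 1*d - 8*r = -d - 8*r + 1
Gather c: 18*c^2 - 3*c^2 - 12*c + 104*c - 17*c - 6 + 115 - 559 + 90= 15*c^2 + 75*c - 360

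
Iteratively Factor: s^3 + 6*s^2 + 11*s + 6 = (s + 1)*(s^2 + 5*s + 6) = (s + 1)*(s + 3)*(s + 2)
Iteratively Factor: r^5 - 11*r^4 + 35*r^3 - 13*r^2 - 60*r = (r)*(r^4 - 11*r^3 + 35*r^2 - 13*r - 60) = r*(r - 5)*(r^3 - 6*r^2 + 5*r + 12) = r*(r - 5)*(r + 1)*(r^2 - 7*r + 12) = r*(r - 5)*(r - 4)*(r + 1)*(r - 3)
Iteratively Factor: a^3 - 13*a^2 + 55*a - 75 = (a - 5)*(a^2 - 8*a + 15) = (a - 5)*(a - 3)*(a - 5)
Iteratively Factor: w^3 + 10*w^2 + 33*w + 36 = (w + 4)*(w^2 + 6*w + 9) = (w + 3)*(w + 4)*(w + 3)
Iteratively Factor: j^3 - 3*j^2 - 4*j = (j + 1)*(j^2 - 4*j) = (j - 4)*(j + 1)*(j)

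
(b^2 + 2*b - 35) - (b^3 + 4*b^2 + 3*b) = -b^3 - 3*b^2 - b - 35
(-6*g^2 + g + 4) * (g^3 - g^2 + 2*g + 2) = -6*g^5 + 7*g^4 - 9*g^3 - 14*g^2 + 10*g + 8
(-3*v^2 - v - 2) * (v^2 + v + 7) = -3*v^4 - 4*v^3 - 24*v^2 - 9*v - 14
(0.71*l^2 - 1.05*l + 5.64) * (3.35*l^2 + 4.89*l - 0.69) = 2.3785*l^4 - 0.0456000000000003*l^3 + 13.2696*l^2 + 28.3041*l - 3.8916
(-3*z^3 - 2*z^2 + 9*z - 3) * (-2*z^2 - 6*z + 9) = 6*z^5 + 22*z^4 - 33*z^3 - 66*z^2 + 99*z - 27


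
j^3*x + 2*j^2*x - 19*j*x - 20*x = (j - 4)*(j + 5)*(j*x + x)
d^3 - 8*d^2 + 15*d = d*(d - 5)*(d - 3)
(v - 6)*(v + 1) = v^2 - 5*v - 6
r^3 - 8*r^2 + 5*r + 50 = (r - 5)^2*(r + 2)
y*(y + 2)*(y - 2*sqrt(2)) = y^3 - 2*sqrt(2)*y^2 + 2*y^2 - 4*sqrt(2)*y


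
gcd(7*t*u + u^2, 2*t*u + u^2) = u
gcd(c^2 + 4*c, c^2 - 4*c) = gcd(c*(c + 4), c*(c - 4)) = c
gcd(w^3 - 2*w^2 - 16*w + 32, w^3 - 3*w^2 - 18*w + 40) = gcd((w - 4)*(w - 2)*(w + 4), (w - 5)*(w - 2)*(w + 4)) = w^2 + 2*w - 8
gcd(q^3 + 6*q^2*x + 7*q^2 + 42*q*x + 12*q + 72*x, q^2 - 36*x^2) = q + 6*x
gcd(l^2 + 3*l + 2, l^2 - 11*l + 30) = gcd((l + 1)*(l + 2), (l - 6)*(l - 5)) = 1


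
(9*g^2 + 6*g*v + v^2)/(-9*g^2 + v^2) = (3*g + v)/(-3*g + v)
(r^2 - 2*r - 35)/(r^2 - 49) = (r + 5)/(r + 7)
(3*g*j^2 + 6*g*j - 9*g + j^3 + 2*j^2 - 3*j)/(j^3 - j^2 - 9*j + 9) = (3*g + j)/(j - 3)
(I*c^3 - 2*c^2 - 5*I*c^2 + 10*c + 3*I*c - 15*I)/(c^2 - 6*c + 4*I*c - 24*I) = (I*c^3 + c^2*(-2 - 5*I) + c*(10 + 3*I) - 15*I)/(c^2 + c*(-6 + 4*I) - 24*I)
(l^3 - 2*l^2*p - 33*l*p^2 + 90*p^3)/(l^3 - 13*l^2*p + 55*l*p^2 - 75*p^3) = (-l - 6*p)/(-l + 5*p)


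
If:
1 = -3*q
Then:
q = -1/3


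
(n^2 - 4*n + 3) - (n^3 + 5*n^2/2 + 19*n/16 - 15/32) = -n^3 - 3*n^2/2 - 83*n/16 + 111/32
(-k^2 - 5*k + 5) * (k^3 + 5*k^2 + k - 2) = -k^5 - 10*k^4 - 21*k^3 + 22*k^2 + 15*k - 10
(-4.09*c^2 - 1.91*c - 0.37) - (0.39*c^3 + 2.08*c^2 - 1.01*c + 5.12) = -0.39*c^3 - 6.17*c^2 - 0.9*c - 5.49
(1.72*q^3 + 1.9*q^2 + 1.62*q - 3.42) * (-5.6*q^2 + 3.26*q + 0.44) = -9.632*q^5 - 5.0328*q^4 - 2.1212*q^3 + 25.2692*q^2 - 10.4364*q - 1.5048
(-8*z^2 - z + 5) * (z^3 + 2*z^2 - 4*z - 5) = -8*z^5 - 17*z^4 + 35*z^3 + 54*z^2 - 15*z - 25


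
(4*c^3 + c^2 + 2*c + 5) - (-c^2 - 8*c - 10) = 4*c^3 + 2*c^2 + 10*c + 15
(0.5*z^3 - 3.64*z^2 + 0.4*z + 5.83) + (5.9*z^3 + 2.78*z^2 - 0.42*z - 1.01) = 6.4*z^3 - 0.86*z^2 - 0.02*z + 4.82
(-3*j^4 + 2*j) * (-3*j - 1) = 9*j^5 + 3*j^4 - 6*j^2 - 2*j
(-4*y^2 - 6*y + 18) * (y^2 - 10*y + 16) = -4*y^4 + 34*y^3 + 14*y^2 - 276*y + 288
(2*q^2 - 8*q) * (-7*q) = -14*q^3 + 56*q^2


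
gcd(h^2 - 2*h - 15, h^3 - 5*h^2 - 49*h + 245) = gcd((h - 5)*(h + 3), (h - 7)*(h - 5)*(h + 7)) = h - 5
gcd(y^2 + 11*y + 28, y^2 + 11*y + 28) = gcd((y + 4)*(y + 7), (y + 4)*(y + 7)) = y^2 + 11*y + 28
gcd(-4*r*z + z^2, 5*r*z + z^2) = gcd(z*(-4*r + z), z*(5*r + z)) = z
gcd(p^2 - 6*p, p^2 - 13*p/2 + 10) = 1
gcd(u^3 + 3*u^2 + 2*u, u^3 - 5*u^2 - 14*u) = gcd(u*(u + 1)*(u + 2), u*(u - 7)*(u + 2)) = u^2 + 2*u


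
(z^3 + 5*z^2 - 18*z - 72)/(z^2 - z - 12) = z + 6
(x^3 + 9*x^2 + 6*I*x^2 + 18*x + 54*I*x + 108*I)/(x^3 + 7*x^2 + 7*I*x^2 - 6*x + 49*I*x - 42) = (x^2 + 9*x + 18)/(x^2 + x*(7 + I) + 7*I)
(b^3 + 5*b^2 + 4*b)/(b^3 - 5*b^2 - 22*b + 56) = b*(b + 1)/(b^2 - 9*b + 14)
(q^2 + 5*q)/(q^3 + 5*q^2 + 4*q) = (q + 5)/(q^2 + 5*q + 4)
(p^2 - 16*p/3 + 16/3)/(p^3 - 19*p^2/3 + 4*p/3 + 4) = (3*p^2 - 16*p + 16)/(3*p^3 - 19*p^2 + 4*p + 12)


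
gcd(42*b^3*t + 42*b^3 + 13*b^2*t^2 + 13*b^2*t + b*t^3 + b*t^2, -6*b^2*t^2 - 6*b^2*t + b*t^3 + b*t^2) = b*t + b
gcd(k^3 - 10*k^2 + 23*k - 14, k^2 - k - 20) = 1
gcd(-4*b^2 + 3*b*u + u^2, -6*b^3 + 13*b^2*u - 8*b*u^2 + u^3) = -b + u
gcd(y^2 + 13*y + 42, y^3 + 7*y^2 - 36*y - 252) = y^2 + 13*y + 42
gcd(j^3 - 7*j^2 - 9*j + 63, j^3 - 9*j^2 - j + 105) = j^2 - 4*j - 21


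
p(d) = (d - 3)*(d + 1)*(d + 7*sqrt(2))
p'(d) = (d - 3)*(d + 1) + (d - 3)*(d + 7*sqrt(2)) + (d + 1)*(d + 7*sqrt(2)) = 3*d^2 - 4*d + 14*sqrt(2)*d - 14*sqrt(2) - 3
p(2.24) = -29.89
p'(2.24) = 27.64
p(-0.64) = -12.13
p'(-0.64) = -31.68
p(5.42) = 238.01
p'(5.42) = 150.96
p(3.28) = 15.79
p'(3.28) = 61.30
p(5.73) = 287.16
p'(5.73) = 166.23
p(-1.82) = 31.93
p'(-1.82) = -41.62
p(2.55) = -19.89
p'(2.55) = 37.00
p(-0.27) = -22.99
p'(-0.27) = -26.85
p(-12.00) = -346.58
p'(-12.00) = 219.61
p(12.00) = 2562.24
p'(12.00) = 598.79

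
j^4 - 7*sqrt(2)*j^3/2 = j^3*(j - 7*sqrt(2)/2)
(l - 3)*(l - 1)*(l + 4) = l^3 - 13*l + 12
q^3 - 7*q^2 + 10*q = q*(q - 5)*(q - 2)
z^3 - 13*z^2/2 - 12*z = z*(z - 8)*(z + 3/2)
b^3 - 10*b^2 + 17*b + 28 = (b - 7)*(b - 4)*(b + 1)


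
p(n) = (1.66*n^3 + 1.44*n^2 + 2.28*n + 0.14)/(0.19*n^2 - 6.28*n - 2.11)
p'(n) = (6.28 - 0.38*n)*(1.66*n^3 + 1.44*n^2 + 2.28*n + 0.14)/(0.19*n^2 - 6.28*n - 2.11)^2 + (4.98*n^2 + 2.88*n + 2.28)/(0.19*n^2 - 6.28*n - 2.11)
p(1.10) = -0.75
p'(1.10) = -0.80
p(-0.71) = -0.55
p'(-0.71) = -0.35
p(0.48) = -0.34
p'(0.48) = -0.53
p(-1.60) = -0.79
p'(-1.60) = 0.59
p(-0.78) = -0.53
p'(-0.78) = -0.15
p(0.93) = -0.62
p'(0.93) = -0.72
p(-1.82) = -0.93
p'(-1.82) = 0.71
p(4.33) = -6.67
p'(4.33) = -3.00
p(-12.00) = -26.72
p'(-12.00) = 3.93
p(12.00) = -61.93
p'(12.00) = -12.92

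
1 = 1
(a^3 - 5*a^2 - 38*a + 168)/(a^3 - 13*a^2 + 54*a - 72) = (a^2 - a - 42)/(a^2 - 9*a + 18)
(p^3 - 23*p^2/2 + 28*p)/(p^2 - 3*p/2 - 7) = p*(p - 8)/(p + 2)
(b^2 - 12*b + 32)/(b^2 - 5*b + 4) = (b - 8)/(b - 1)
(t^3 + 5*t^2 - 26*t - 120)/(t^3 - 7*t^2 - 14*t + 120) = (t + 6)/(t - 6)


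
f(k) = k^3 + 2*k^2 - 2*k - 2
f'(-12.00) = 382.00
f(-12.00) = -1418.00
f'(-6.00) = 82.00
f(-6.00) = -134.00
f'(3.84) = 57.60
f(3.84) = 76.43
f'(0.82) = 3.30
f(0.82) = -1.74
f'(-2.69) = 8.95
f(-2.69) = -1.61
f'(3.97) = 61.16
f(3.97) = 84.15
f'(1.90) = 16.43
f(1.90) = 8.28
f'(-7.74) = 146.76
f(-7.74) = -330.39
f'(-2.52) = 6.97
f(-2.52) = -0.26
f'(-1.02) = -2.96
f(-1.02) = 1.06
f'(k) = 3*k^2 + 4*k - 2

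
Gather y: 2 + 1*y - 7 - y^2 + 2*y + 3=-y^2 + 3*y - 2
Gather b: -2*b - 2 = -2*b - 2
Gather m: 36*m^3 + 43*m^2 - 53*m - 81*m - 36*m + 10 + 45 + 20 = 36*m^3 + 43*m^2 - 170*m + 75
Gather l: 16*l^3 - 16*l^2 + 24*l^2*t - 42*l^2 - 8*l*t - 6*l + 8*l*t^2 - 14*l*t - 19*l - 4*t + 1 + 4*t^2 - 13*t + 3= 16*l^3 + l^2*(24*t - 58) + l*(8*t^2 - 22*t - 25) + 4*t^2 - 17*t + 4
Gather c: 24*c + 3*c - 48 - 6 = 27*c - 54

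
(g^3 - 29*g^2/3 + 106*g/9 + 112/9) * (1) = g^3 - 29*g^2/3 + 106*g/9 + 112/9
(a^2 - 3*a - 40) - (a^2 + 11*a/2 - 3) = -17*a/2 - 37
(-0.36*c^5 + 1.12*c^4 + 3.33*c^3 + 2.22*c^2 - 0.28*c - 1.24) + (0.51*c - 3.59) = -0.36*c^5 + 1.12*c^4 + 3.33*c^3 + 2.22*c^2 + 0.23*c - 4.83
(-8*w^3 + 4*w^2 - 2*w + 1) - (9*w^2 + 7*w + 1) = -8*w^3 - 5*w^2 - 9*w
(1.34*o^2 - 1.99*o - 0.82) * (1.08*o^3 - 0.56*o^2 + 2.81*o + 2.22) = 1.4472*o^5 - 2.8996*o^4 + 3.9942*o^3 - 2.1579*o^2 - 6.722*o - 1.8204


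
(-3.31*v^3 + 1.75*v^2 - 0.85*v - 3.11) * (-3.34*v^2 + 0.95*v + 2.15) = 11.0554*v^5 - 8.9895*v^4 - 2.615*v^3 + 13.3424*v^2 - 4.782*v - 6.6865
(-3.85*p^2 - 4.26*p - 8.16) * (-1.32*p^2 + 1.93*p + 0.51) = 5.082*p^4 - 1.8073*p^3 + 0.585900000000001*p^2 - 17.9214*p - 4.1616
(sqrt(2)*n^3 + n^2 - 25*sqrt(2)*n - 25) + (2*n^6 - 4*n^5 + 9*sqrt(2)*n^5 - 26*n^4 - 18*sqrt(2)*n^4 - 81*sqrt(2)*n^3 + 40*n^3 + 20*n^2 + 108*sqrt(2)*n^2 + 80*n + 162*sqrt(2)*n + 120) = 2*n^6 - 4*n^5 + 9*sqrt(2)*n^5 - 26*n^4 - 18*sqrt(2)*n^4 - 80*sqrt(2)*n^3 + 40*n^3 + 21*n^2 + 108*sqrt(2)*n^2 + 80*n + 137*sqrt(2)*n + 95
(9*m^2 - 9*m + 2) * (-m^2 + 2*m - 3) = -9*m^4 + 27*m^3 - 47*m^2 + 31*m - 6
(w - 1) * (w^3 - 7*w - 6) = w^4 - w^3 - 7*w^2 + w + 6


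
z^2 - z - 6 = (z - 3)*(z + 2)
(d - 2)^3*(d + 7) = d^4 + d^3 - 30*d^2 + 76*d - 56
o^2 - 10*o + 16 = (o - 8)*(o - 2)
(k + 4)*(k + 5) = k^2 + 9*k + 20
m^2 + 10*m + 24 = (m + 4)*(m + 6)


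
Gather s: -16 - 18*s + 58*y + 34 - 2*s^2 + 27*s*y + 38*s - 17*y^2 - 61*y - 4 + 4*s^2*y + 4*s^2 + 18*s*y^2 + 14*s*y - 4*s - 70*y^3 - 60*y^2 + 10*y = s^2*(4*y + 2) + s*(18*y^2 + 41*y + 16) - 70*y^3 - 77*y^2 + 7*y + 14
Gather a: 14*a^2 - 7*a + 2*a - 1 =14*a^2 - 5*a - 1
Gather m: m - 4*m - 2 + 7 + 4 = 9 - 3*m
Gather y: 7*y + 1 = 7*y + 1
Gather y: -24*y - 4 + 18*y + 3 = -6*y - 1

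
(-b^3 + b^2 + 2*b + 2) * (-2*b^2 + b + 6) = 2*b^5 - 3*b^4 - 9*b^3 + 4*b^2 + 14*b + 12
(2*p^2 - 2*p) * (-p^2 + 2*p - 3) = -2*p^4 + 6*p^3 - 10*p^2 + 6*p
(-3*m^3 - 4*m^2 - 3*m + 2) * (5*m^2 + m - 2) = -15*m^5 - 23*m^4 - 13*m^3 + 15*m^2 + 8*m - 4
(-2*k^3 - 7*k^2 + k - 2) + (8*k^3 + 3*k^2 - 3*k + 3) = 6*k^3 - 4*k^2 - 2*k + 1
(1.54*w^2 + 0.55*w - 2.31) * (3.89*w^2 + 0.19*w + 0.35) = 5.9906*w^4 + 2.4321*w^3 - 8.3424*w^2 - 0.2464*w - 0.8085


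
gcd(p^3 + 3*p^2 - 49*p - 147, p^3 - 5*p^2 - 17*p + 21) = p^2 - 4*p - 21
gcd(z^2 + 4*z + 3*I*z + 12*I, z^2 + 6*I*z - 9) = z + 3*I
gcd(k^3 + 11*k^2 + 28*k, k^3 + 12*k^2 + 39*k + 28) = k^2 + 11*k + 28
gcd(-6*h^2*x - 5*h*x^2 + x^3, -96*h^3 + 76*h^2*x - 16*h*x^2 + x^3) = -6*h + x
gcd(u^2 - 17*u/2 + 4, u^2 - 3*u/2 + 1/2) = u - 1/2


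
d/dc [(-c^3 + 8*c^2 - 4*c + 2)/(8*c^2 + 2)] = (-4*c^4 + 13*c^2 - 4)/(2*(16*c^4 + 8*c^2 + 1))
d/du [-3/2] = 0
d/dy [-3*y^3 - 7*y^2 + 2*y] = -9*y^2 - 14*y + 2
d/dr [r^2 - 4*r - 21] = 2*r - 4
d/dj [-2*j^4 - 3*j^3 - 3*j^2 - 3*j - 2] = -8*j^3 - 9*j^2 - 6*j - 3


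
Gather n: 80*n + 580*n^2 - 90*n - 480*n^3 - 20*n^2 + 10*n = -480*n^3 + 560*n^2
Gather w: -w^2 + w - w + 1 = 1 - w^2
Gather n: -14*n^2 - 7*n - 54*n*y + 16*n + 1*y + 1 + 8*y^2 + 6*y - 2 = -14*n^2 + n*(9 - 54*y) + 8*y^2 + 7*y - 1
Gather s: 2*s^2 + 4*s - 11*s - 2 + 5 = 2*s^2 - 7*s + 3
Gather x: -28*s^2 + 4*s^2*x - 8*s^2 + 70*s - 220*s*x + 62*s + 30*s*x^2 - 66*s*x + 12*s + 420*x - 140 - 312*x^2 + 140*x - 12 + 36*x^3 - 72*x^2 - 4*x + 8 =-36*s^2 + 144*s + 36*x^3 + x^2*(30*s - 384) + x*(4*s^2 - 286*s + 556) - 144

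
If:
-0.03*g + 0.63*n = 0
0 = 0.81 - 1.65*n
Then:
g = 10.31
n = 0.49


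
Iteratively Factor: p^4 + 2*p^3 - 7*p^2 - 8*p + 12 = (p - 1)*(p^3 + 3*p^2 - 4*p - 12) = (p - 1)*(p + 3)*(p^2 - 4) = (p - 2)*(p - 1)*(p + 3)*(p + 2)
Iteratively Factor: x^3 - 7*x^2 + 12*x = (x - 3)*(x^2 - 4*x) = (x - 4)*(x - 3)*(x)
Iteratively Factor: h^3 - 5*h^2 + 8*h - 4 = (h - 1)*(h^2 - 4*h + 4) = (h - 2)*(h - 1)*(h - 2)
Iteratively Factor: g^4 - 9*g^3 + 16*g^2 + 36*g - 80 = (g - 2)*(g^3 - 7*g^2 + 2*g + 40) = (g - 2)*(g + 2)*(g^2 - 9*g + 20) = (g - 4)*(g - 2)*(g + 2)*(g - 5)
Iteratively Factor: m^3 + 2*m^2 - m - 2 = (m + 1)*(m^2 + m - 2) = (m - 1)*(m + 1)*(m + 2)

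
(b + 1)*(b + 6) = b^2 + 7*b + 6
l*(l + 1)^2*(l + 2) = l^4 + 4*l^3 + 5*l^2 + 2*l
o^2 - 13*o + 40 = (o - 8)*(o - 5)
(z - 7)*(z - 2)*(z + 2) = z^3 - 7*z^2 - 4*z + 28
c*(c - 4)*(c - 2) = c^3 - 6*c^2 + 8*c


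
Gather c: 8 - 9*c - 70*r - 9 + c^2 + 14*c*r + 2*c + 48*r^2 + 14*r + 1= c^2 + c*(14*r - 7) + 48*r^2 - 56*r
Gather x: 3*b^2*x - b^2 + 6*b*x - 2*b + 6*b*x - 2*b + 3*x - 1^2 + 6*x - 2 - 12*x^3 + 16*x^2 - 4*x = -b^2 - 4*b - 12*x^3 + 16*x^2 + x*(3*b^2 + 12*b + 5) - 3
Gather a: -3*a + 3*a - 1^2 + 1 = 0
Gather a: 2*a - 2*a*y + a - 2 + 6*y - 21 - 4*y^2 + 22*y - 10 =a*(3 - 2*y) - 4*y^2 + 28*y - 33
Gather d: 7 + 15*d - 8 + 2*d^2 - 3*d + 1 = 2*d^2 + 12*d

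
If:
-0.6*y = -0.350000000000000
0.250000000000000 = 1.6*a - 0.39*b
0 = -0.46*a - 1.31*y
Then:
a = -1.66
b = -7.46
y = 0.58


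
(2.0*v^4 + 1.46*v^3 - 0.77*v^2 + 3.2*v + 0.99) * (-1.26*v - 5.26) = -2.52*v^5 - 12.3596*v^4 - 6.7094*v^3 + 0.0182000000000002*v^2 - 18.0794*v - 5.2074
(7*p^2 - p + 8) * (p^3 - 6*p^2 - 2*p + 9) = 7*p^5 - 43*p^4 + 17*p^2 - 25*p + 72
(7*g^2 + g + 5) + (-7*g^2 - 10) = g - 5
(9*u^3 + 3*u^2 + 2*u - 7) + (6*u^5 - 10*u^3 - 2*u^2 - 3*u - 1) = 6*u^5 - u^3 + u^2 - u - 8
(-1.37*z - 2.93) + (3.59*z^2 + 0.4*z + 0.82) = 3.59*z^2 - 0.97*z - 2.11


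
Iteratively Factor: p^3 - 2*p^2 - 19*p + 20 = (p - 5)*(p^2 + 3*p - 4) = (p - 5)*(p - 1)*(p + 4)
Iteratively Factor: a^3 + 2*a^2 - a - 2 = (a + 2)*(a^2 - 1) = (a - 1)*(a + 2)*(a + 1)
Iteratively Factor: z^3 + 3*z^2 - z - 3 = (z - 1)*(z^2 + 4*z + 3) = (z - 1)*(z + 3)*(z + 1)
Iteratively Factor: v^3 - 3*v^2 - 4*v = (v)*(v^2 - 3*v - 4) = v*(v + 1)*(v - 4)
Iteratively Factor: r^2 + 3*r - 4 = (r + 4)*(r - 1)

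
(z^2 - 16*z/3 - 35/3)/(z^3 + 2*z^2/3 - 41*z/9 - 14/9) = 3*(3*z^2 - 16*z - 35)/(9*z^3 + 6*z^2 - 41*z - 14)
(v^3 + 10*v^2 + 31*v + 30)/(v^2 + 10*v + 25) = (v^2 + 5*v + 6)/(v + 5)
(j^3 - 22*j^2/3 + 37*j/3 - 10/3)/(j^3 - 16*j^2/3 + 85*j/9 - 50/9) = 3*(3*j^2 - 16*j + 5)/(9*j^2 - 30*j + 25)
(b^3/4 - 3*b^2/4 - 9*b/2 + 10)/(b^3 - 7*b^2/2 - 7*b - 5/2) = (b^2 + 2*b - 8)/(2*(2*b^2 + 3*b + 1))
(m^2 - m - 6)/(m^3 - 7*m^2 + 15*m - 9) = (m + 2)/(m^2 - 4*m + 3)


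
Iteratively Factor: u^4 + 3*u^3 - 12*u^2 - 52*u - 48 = (u + 2)*(u^3 + u^2 - 14*u - 24) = (u - 4)*(u + 2)*(u^2 + 5*u + 6) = (u - 4)*(u + 2)^2*(u + 3)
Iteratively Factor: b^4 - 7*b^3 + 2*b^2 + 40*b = (b + 2)*(b^3 - 9*b^2 + 20*b) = (b - 5)*(b + 2)*(b^2 - 4*b) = b*(b - 5)*(b + 2)*(b - 4)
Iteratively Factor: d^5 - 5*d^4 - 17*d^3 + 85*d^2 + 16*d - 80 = (d - 1)*(d^4 - 4*d^3 - 21*d^2 + 64*d + 80) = (d - 4)*(d - 1)*(d^3 - 21*d - 20) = (d - 4)*(d - 1)*(d + 1)*(d^2 - d - 20) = (d - 4)*(d - 1)*(d + 1)*(d + 4)*(d - 5)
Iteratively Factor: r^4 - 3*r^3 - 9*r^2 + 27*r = (r - 3)*(r^3 - 9*r) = (r - 3)^2*(r^2 + 3*r) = (r - 3)^2*(r + 3)*(r)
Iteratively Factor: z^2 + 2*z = (z + 2)*(z)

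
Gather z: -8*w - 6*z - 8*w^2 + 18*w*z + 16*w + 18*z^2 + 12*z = -8*w^2 + 8*w + 18*z^2 + z*(18*w + 6)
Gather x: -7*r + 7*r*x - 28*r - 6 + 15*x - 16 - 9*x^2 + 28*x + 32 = -35*r - 9*x^2 + x*(7*r + 43) + 10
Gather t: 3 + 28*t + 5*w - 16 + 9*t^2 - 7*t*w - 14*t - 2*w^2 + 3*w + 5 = 9*t^2 + t*(14 - 7*w) - 2*w^2 + 8*w - 8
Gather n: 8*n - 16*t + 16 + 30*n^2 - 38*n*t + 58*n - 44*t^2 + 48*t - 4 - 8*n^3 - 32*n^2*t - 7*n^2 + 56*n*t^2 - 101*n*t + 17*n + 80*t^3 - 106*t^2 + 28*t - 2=-8*n^3 + n^2*(23 - 32*t) + n*(56*t^2 - 139*t + 83) + 80*t^3 - 150*t^2 + 60*t + 10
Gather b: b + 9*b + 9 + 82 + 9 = 10*b + 100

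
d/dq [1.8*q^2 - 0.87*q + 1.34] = 3.6*q - 0.87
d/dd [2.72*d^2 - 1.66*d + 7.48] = 5.44*d - 1.66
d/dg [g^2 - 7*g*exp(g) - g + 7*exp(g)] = -7*g*exp(g) + 2*g - 1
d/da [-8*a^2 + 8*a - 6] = 8 - 16*a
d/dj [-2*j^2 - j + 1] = -4*j - 1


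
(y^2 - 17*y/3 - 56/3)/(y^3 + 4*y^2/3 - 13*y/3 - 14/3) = (y - 8)/(y^2 - y - 2)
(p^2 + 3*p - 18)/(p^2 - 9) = (p + 6)/(p + 3)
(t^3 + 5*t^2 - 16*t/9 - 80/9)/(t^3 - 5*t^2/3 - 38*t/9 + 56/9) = (3*t^2 + 19*t + 20)/(3*t^2 - t - 14)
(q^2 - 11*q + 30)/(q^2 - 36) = (q - 5)/(q + 6)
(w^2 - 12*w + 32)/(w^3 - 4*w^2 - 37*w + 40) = (w - 4)/(w^2 + 4*w - 5)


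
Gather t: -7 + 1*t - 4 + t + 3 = 2*t - 8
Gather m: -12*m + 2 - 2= -12*m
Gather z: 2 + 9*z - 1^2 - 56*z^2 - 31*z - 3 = -56*z^2 - 22*z - 2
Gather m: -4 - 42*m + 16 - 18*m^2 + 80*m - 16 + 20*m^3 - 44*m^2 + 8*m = 20*m^3 - 62*m^2 + 46*m - 4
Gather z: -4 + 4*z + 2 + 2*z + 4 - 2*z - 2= 4*z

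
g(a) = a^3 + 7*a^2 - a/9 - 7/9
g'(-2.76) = -15.90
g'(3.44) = 83.55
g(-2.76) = 31.83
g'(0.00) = -0.11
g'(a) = 3*a^2 + 14*a - 1/9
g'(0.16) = 2.21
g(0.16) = -0.61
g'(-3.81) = -9.90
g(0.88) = 5.23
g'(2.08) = 41.99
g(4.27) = 204.23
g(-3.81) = 45.95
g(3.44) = 122.38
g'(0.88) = 14.53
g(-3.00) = 35.56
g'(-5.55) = 14.60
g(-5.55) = 44.50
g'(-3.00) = -15.11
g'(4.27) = 114.37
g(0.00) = -0.78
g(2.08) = 38.27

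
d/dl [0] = 0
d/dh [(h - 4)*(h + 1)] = 2*h - 3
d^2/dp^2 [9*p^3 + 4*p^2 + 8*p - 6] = 54*p + 8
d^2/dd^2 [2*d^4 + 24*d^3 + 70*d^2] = 24*d^2 + 144*d + 140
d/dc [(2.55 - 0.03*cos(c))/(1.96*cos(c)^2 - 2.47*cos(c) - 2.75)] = (-0.0588*cos(c)^2 + 9.996*cos(c) - 6.381)*sin(c)/(3.8416*cos(c)^4 - 9.6824*cos(c)^3 - 4.6791*cos(c)^2 + 13.585*cos(c) + 7.5625)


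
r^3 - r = r*(r - 1)*(r + 1)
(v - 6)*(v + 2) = v^2 - 4*v - 12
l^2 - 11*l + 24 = (l - 8)*(l - 3)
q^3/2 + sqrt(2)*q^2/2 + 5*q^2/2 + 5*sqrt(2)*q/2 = q*(q/2 + sqrt(2)/2)*(q + 5)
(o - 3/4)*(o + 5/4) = o^2 + o/2 - 15/16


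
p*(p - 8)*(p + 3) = p^3 - 5*p^2 - 24*p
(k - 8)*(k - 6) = k^2 - 14*k + 48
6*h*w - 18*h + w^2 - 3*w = (6*h + w)*(w - 3)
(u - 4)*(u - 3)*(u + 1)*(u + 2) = u^4 - 4*u^3 - 7*u^2 + 22*u + 24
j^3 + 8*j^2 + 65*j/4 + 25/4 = (j + 1/2)*(j + 5/2)*(j + 5)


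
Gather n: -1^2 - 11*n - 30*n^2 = -30*n^2 - 11*n - 1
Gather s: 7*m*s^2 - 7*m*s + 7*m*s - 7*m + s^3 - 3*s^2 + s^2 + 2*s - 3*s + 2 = -7*m + s^3 + s^2*(7*m - 2) - s + 2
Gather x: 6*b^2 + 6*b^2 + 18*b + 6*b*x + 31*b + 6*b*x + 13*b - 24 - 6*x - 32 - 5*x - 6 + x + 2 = 12*b^2 + 62*b + x*(12*b - 10) - 60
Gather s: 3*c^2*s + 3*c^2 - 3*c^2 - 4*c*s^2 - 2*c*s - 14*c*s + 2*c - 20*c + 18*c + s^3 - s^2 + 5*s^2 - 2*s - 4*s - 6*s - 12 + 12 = s^3 + s^2*(4 - 4*c) + s*(3*c^2 - 16*c - 12)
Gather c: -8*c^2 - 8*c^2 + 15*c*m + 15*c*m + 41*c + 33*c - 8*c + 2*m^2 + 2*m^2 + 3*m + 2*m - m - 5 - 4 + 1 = -16*c^2 + c*(30*m + 66) + 4*m^2 + 4*m - 8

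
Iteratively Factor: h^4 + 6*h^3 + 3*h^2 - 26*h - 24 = (h - 2)*(h^3 + 8*h^2 + 19*h + 12) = (h - 2)*(h + 4)*(h^2 + 4*h + 3) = (h - 2)*(h + 3)*(h + 4)*(h + 1)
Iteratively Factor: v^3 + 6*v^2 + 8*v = (v + 2)*(v^2 + 4*v) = v*(v + 2)*(v + 4)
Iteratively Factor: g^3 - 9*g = (g)*(g^2 - 9) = g*(g + 3)*(g - 3)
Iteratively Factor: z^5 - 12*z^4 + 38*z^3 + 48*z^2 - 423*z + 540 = (z - 5)*(z^4 - 7*z^3 + 3*z^2 + 63*z - 108) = (z - 5)*(z - 3)*(z^3 - 4*z^2 - 9*z + 36) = (z - 5)*(z - 4)*(z - 3)*(z^2 - 9) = (z - 5)*(z - 4)*(z - 3)^2*(z + 3)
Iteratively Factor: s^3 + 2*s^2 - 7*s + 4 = (s - 1)*(s^2 + 3*s - 4) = (s - 1)^2*(s + 4)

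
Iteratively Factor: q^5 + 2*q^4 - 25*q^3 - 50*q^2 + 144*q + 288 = (q + 3)*(q^4 - q^3 - 22*q^2 + 16*q + 96) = (q - 4)*(q + 3)*(q^3 + 3*q^2 - 10*q - 24) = (q - 4)*(q - 3)*(q + 3)*(q^2 + 6*q + 8) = (q - 4)*(q - 3)*(q + 3)*(q + 4)*(q + 2)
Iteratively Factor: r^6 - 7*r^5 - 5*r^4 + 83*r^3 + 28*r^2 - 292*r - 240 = (r - 4)*(r^5 - 3*r^4 - 17*r^3 + 15*r^2 + 88*r + 60) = (r - 5)*(r - 4)*(r^4 + 2*r^3 - 7*r^2 - 20*r - 12) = (r - 5)*(r - 4)*(r + 1)*(r^3 + r^2 - 8*r - 12) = (r - 5)*(r - 4)*(r + 1)*(r + 2)*(r^2 - r - 6) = (r - 5)*(r - 4)*(r - 3)*(r + 1)*(r + 2)*(r + 2)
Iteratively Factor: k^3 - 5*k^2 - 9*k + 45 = (k - 3)*(k^2 - 2*k - 15) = (k - 3)*(k + 3)*(k - 5)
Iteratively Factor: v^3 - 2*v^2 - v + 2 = (v - 2)*(v^2 - 1) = (v - 2)*(v + 1)*(v - 1)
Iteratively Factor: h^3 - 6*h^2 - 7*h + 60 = (h - 5)*(h^2 - h - 12) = (h - 5)*(h - 4)*(h + 3)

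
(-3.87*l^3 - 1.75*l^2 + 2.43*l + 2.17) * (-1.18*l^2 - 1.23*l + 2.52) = 4.5666*l^5 + 6.8251*l^4 - 10.4673*l^3 - 9.9595*l^2 + 3.4545*l + 5.4684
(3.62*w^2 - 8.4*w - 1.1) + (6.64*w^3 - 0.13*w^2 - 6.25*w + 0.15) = 6.64*w^3 + 3.49*w^2 - 14.65*w - 0.95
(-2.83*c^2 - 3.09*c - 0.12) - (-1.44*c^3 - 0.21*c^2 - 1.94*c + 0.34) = 1.44*c^3 - 2.62*c^2 - 1.15*c - 0.46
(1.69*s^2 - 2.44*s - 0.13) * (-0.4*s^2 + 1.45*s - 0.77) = -0.676*s^4 + 3.4265*s^3 - 4.7873*s^2 + 1.6903*s + 0.1001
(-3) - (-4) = 1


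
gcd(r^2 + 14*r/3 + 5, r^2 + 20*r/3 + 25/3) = r + 5/3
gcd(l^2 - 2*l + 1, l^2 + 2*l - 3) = l - 1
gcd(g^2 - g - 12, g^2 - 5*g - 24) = g + 3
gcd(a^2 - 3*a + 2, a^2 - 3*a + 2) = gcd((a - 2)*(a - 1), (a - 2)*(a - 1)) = a^2 - 3*a + 2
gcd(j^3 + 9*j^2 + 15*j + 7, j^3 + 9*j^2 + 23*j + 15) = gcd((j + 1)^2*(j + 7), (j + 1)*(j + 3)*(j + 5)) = j + 1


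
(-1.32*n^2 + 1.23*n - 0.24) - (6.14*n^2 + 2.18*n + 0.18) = -7.46*n^2 - 0.95*n - 0.42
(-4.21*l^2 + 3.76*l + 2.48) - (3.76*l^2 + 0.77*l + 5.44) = -7.97*l^2 + 2.99*l - 2.96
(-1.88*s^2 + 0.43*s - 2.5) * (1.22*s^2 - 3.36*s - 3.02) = -2.2936*s^4 + 6.8414*s^3 + 1.1828*s^2 + 7.1014*s + 7.55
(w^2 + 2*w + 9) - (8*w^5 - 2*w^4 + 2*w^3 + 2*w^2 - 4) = -8*w^5 + 2*w^4 - 2*w^3 - w^2 + 2*w + 13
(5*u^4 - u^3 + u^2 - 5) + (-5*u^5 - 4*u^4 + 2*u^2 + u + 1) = -5*u^5 + u^4 - u^3 + 3*u^2 + u - 4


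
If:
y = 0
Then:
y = 0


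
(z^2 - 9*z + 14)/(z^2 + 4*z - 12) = (z - 7)/(z + 6)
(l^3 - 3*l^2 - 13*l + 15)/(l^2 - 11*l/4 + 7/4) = 4*(l^2 - 2*l - 15)/(4*l - 7)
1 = 1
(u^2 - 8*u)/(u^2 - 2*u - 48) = u/(u + 6)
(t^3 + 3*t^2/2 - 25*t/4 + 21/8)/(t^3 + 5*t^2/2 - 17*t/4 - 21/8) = (2*t - 1)/(2*t + 1)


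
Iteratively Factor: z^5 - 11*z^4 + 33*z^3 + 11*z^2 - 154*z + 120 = (z - 4)*(z^4 - 7*z^3 + 5*z^2 + 31*z - 30) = (z - 4)*(z - 1)*(z^3 - 6*z^2 - z + 30) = (z - 4)*(z - 3)*(z - 1)*(z^2 - 3*z - 10) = (z - 4)*(z - 3)*(z - 1)*(z + 2)*(z - 5)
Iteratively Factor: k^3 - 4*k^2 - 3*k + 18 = (k + 2)*(k^2 - 6*k + 9) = (k - 3)*(k + 2)*(k - 3)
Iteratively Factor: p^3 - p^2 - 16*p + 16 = (p - 4)*(p^2 + 3*p - 4) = (p - 4)*(p - 1)*(p + 4)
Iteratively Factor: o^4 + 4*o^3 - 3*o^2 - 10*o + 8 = (o + 2)*(o^3 + 2*o^2 - 7*o + 4) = (o - 1)*(o + 2)*(o^2 + 3*o - 4) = (o - 1)^2*(o + 2)*(o + 4)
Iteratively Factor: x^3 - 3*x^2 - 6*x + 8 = (x - 4)*(x^2 + x - 2) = (x - 4)*(x + 2)*(x - 1)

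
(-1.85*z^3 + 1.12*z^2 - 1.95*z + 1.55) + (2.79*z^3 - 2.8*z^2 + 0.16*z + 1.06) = 0.94*z^3 - 1.68*z^2 - 1.79*z + 2.61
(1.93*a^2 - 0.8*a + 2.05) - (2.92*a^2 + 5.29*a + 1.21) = -0.99*a^2 - 6.09*a + 0.84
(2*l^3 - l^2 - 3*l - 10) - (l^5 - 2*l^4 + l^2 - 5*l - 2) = -l^5 + 2*l^4 + 2*l^3 - 2*l^2 + 2*l - 8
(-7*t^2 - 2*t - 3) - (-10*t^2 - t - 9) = 3*t^2 - t + 6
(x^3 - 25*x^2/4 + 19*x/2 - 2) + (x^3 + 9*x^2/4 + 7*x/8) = 2*x^3 - 4*x^2 + 83*x/8 - 2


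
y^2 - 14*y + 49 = (y - 7)^2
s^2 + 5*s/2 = s*(s + 5/2)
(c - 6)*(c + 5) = c^2 - c - 30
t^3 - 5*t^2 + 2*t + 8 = (t - 4)*(t - 2)*(t + 1)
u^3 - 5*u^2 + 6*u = u*(u - 3)*(u - 2)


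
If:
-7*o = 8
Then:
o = -8/7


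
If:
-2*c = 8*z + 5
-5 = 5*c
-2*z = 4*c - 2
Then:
No Solution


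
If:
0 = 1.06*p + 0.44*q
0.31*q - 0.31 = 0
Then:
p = -0.42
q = 1.00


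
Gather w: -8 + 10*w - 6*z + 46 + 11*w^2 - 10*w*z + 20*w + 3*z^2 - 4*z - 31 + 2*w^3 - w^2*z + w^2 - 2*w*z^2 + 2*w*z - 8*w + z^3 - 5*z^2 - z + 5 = 2*w^3 + w^2*(12 - z) + w*(-2*z^2 - 8*z + 22) + z^3 - 2*z^2 - 11*z + 12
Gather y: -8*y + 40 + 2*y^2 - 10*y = 2*y^2 - 18*y + 40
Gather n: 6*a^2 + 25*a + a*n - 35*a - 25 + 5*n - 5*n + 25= 6*a^2 + a*n - 10*a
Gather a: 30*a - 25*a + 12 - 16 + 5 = 5*a + 1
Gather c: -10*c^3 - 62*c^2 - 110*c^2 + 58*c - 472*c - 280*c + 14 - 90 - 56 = -10*c^3 - 172*c^2 - 694*c - 132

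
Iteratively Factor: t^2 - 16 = (t + 4)*(t - 4)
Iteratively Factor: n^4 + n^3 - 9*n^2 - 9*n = (n)*(n^3 + n^2 - 9*n - 9) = n*(n + 3)*(n^2 - 2*n - 3) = n*(n - 3)*(n + 3)*(n + 1)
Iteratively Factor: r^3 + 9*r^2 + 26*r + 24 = (r + 3)*(r^2 + 6*r + 8) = (r + 3)*(r + 4)*(r + 2)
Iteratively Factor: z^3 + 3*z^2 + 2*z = (z)*(z^2 + 3*z + 2) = z*(z + 1)*(z + 2)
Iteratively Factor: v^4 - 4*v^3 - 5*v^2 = (v - 5)*(v^3 + v^2) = v*(v - 5)*(v^2 + v) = v^2*(v - 5)*(v + 1)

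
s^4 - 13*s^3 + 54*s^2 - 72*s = s*(s - 6)*(s - 4)*(s - 3)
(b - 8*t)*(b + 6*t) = b^2 - 2*b*t - 48*t^2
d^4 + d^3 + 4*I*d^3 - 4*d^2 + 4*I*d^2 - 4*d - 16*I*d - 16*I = (d - 2)*(d + 1)*(d + 2)*(d + 4*I)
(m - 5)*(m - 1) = m^2 - 6*m + 5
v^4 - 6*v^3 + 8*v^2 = v^2*(v - 4)*(v - 2)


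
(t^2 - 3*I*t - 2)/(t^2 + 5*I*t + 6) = (t - 2*I)/(t + 6*I)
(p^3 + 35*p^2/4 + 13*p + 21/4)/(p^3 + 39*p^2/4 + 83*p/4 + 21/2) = (p + 1)/(p + 2)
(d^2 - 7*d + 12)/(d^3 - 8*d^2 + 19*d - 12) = 1/(d - 1)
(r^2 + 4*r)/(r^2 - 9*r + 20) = r*(r + 4)/(r^2 - 9*r + 20)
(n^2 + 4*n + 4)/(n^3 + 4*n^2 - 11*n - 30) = (n + 2)/(n^2 + 2*n - 15)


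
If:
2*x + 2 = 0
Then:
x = -1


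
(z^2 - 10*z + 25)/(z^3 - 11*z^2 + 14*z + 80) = (z - 5)/(z^2 - 6*z - 16)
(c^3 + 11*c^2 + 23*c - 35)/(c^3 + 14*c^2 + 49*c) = (c^2 + 4*c - 5)/(c*(c + 7))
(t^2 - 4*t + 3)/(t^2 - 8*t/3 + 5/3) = 3*(t - 3)/(3*t - 5)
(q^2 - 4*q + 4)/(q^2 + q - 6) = (q - 2)/(q + 3)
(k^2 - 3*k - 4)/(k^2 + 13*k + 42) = (k^2 - 3*k - 4)/(k^2 + 13*k + 42)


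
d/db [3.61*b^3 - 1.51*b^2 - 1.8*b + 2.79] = 10.83*b^2 - 3.02*b - 1.8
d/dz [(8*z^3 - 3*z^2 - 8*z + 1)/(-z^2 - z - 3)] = (-8*z^4 - 16*z^3 - 77*z^2 + 20*z + 25)/(z^4 + 2*z^3 + 7*z^2 + 6*z + 9)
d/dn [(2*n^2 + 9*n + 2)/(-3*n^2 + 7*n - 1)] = (41*n^2 + 8*n - 23)/(9*n^4 - 42*n^3 + 55*n^2 - 14*n + 1)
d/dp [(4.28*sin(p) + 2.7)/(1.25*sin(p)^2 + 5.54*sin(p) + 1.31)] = (-6.75*sin(p) + 2.675*cos(2*p) - 12.0262)*cos(p)/(1.25*sin(p)^2 + 5.54*sin(p) + 1.31)^2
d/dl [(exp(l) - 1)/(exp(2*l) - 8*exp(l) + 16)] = (-exp(l) - 2)*exp(l)/(exp(3*l) - 12*exp(2*l) + 48*exp(l) - 64)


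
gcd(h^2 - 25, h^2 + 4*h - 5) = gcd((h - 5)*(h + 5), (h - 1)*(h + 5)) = h + 5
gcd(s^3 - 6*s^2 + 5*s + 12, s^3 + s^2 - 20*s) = s - 4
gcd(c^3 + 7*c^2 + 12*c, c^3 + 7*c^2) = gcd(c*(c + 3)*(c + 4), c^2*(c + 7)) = c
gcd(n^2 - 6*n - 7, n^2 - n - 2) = n + 1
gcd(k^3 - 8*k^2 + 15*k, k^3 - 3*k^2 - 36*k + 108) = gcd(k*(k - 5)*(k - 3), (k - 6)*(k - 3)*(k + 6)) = k - 3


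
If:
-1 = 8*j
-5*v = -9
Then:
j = -1/8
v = 9/5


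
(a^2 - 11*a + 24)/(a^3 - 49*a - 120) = (a - 3)/(a^2 + 8*a + 15)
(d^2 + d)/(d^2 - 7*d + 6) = d*(d + 1)/(d^2 - 7*d + 6)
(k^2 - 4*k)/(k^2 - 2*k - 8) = k/(k + 2)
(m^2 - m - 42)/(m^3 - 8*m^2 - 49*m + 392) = (m + 6)/(m^2 - m - 56)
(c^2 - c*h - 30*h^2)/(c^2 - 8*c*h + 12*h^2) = (c + 5*h)/(c - 2*h)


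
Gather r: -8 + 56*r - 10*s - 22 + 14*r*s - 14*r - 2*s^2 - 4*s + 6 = r*(14*s + 42) - 2*s^2 - 14*s - 24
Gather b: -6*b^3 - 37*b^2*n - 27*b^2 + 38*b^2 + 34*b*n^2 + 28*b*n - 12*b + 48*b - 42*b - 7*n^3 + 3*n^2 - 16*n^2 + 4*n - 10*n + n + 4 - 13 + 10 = -6*b^3 + b^2*(11 - 37*n) + b*(34*n^2 + 28*n - 6) - 7*n^3 - 13*n^2 - 5*n + 1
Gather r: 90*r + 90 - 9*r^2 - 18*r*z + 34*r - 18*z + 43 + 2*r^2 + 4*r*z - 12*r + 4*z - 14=-7*r^2 + r*(112 - 14*z) - 14*z + 119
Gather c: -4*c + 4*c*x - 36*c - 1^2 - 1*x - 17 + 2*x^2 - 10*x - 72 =c*(4*x - 40) + 2*x^2 - 11*x - 90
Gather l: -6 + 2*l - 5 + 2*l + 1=4*l - 10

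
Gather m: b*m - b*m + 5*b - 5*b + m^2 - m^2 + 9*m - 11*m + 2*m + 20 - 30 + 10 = 0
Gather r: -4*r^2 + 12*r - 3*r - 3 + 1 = -4*r^2 + 9*r - 2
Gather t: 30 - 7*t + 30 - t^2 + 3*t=-t^2 - 4*t + 60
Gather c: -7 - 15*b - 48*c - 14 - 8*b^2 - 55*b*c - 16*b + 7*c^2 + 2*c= -8*b^2 - 31*b + 7*c^2 + c*(-55*b - 46) - 21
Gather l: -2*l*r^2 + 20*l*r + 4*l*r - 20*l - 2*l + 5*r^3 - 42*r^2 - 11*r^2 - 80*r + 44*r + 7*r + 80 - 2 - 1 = l*(-2*r^2 + 24*r - 22) + 5*r^3 - 53*r^2 - 29*r + 77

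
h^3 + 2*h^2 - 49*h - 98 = (h - 7)*(h + 2)*(h + 7)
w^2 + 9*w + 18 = (w + 3)*(w + 6)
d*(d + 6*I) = d^2 + 6*I*d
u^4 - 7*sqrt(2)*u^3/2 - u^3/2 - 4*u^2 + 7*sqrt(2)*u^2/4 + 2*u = u*(u - 1/2)*(u - 4*sqrt(2))*(u + sqrt(2)/2)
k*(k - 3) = k^2 - 3*k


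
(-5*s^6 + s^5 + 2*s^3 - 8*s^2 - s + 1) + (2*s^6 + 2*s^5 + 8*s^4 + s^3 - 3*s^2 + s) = -3*s^6 + 3*s^5 + 8*s^4 + 3*s^3 - 11*s^2 + 1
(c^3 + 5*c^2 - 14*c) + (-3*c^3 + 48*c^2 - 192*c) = -2*c^3 + 53*c^2 - 206*c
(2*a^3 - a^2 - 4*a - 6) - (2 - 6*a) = 2*a^3 - a^2 + 2*a - 8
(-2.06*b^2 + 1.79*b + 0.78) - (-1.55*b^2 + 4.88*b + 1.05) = -0.51*b^2 - 3.09*b - 0.27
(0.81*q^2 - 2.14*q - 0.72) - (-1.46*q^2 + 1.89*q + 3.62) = 2.27*q^2 - 4.03*q - 4.34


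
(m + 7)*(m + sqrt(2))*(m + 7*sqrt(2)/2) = m^3 + 9*sqrt(2)*m^2/2 + 7*m^2 + 7*m + 63*sqrt(2)*m/2 + 49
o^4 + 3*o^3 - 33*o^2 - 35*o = o*(o - 5)*(o + 1)*(o + 7)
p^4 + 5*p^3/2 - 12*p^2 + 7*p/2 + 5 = (p - 2)*(p - 1)*(p + 1/2)*(p + 5)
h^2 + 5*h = h*(h + 5)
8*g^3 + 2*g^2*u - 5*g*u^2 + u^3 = (-4*g + u)*(-2*g + u)*(g + u)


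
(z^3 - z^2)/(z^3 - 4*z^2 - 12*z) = z*(1 - z)/(-z^2 + 4*z + 12)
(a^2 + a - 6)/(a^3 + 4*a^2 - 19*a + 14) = (a + 3)/(a^2 + 6*a - 7)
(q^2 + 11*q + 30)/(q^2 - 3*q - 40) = (q + 6)/(q - 8)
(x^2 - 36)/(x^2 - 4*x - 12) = (x + 6)/(x + 2)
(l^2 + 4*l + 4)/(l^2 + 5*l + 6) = (l + 2)/(l + 3)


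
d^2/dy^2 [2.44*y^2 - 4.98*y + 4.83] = 4.88000000000000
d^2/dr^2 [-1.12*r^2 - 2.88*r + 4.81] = -2.24000000000000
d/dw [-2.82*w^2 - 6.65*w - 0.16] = -5.64*w - 6.65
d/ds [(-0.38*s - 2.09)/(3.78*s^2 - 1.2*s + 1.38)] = (1.4364*s^2 + 15.8004*s - 3.0324)/(14.2884*s^4 - 9.072*s^3 + 11.8728*s^2 - 3.312*s + 1.9044)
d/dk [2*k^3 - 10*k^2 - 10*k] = 6*k^2 - 20*k - 10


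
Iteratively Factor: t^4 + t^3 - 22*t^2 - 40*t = (t + 2)*(t^3 - t^2 - 20*t) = (t - 5)*(t + 2)*(t^2 + 4*t) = (t - 5)*(t + 2)*(t + 4)*(t)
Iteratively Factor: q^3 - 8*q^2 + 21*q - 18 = (q - 3)*(q^2 - 5*q + 6) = (q - 3)^2*(q - 2)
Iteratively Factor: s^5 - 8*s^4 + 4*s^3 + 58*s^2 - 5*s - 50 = (s + 2)*(s^4 - 10*s^3 + 24*s^2 + 10*s - 25) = (s + 1)*(s + 2)*(s^3 - 11*s^2 + 35*s - 25) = (s - 5)*(s + 1)*(s + 2)*(s^2 - 6*s + 5) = (s - 5)^2*(s + 1)*(s + 2)*(s - 1)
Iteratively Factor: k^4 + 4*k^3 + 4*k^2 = (k)*(k^3 + 4*k^2 + 4*k) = k^2*(k^2 + 4*k + 4) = k^2*(k + 2)*(k + 2)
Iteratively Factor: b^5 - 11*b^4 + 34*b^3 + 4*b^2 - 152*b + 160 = (b + 2)*(b^4 - 13*b^3 + 60*b^2 - 116*b + 80) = (b - 4)*(b + 2)*(b^3 - 9*b^2 + 24*b - 20) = (b - 4)*(b - 2)*(b + 2)*(b^2 - 7*b + 10) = (b - 5)*(b - 4)*(b - 2)*(b + 2)*(b - 2)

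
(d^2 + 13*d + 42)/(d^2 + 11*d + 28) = (d + 6)/(d + 4)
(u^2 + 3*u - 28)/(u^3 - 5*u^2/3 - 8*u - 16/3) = 3*(u + 7)/(3*u^2 + 7*u + 4)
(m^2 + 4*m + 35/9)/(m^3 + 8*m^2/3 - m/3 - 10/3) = (m + 7/3)/(m^2 + m - 2)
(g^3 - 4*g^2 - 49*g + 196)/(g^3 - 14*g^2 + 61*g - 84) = (g + 7)/(g - 3)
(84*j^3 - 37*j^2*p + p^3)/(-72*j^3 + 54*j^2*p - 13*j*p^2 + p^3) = (7*j + p)/(-6*j + p)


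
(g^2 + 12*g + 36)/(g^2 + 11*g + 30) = (g + 6)/(g + 5)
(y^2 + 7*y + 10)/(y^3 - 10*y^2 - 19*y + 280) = (y + 2)/(y^2 - 15*y + 56)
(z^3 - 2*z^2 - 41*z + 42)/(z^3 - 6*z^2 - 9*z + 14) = (z + 6)/(z + 2)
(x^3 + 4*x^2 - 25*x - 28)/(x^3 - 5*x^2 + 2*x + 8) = (x + 7)/(x - 2)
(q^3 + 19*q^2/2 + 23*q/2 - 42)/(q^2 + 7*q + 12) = (2*q^2 + 11*q - 21)/(2*(q + 3))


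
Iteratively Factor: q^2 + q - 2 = (q + 2)*(q - 1)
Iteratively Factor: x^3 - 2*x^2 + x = (x)*(x^2 - 2*x + 1) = x*(x - 1)*(x - 1)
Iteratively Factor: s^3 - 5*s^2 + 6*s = (s - 2)*(s^2 - 3*s) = s*(s - 2)*(s - 3)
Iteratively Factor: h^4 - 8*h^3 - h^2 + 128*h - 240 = (h - 3)*(h^3 - 5*h^2 - 16*h + 80) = (h - 3)*(h + 4)*(h^2 - 9*h + 20) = (h - 4)*(h - 3)*(h + 4)*(h - 5)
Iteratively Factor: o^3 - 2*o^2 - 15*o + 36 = (o - 3)*(o^2 + o - 12) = (o - 3)^2*(o + 4)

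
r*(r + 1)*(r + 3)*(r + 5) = r^4 + 9*r^3 + 23*r^2 + 15*r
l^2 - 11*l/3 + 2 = (l - 3)*(l - 2/3)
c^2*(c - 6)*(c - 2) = c^4 - 8*c^3 + 12*c^2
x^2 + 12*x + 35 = (x + 5)*(x + 7)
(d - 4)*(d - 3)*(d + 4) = d^3 - 3*d^2 - 16*d + 48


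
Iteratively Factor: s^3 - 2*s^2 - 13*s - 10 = (s - 5)*(s^2 + 3*s + 2) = (s - 5)*(s + 2)*(s + 1)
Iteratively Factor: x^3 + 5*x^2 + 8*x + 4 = (x + 2)*(x^2 + 3*x + 2) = (x + 1)*(x + 2)*(x + 2)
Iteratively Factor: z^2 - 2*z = (z - 2)*(z)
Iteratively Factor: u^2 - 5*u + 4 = (u - 1)*(u - 4)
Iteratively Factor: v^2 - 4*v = (v - 4)*(v)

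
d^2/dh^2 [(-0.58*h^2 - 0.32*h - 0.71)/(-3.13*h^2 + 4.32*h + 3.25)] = (21.955072*h^3 + 77.135094*h^2 - 38.070816*h + 44.212458)/(30.664297*h^6 - 126.967824*h^5 + 79.720161*h^4 + 183.049632*h^3 - 82.776525*h^2 - 136.89*h - 34.328125)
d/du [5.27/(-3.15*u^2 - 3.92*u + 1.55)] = (33.201*u + 20.6584)/(3.15*u^2 + 3.92*u - 1.55)^2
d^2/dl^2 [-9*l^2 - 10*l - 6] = -18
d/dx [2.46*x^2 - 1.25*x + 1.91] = 4.92*x - 1.25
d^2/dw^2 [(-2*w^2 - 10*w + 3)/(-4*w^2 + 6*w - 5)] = 4*(104*w^3 - 132*w^2 - 192*w + 151)/(64*w^6 - 288*w^5 + 672*w^4 - 936*w^3 + 840*w^2 - 450*w + 125)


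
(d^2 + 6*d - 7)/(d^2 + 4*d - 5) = (d + 7)/(d + 5)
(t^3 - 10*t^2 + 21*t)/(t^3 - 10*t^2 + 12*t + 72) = t*(t^2 - 10*t + 21)/(t^3 - 10*t^2 + 12*t + 72)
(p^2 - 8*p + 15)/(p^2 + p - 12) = (p - 5)/(p + 4)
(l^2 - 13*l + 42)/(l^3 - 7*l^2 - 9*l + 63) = (l - 6)/(l^2 - 9)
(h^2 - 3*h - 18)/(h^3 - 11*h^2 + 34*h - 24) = (h + 3)/(h^2 - 5*h + 4)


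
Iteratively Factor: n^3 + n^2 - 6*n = (n + 3)*(n^2 - 2*n) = n*(n + 3)*(n - 2)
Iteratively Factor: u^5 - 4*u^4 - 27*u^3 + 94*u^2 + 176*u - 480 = (u - 5)*(u^4 + u^3 - 22*u^2 - 16*u + 96) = (u - 5)*(u + 4)*(u^3 - 3*u^2 - 10*u + 24) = (u - 5)*(u + 3)*(u + 4)*(u^2 - 6*u + 8) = (u - 5)*(u - 4)*(u + 3)*(u + 4)*(u - 2)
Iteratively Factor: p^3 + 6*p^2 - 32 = (p + 4)*(p^2 + 2*p - 8) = (p - 2)*(p + 4)*(p + 4)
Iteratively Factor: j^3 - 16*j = (j)*(j^2 - 16) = j*(j + 4)*(j - 4)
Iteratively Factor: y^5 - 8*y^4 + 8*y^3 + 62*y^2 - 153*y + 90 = (y - 2)*(y^4 - 6*y^3 - 4*y^2 + 54*y - 45) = (y - 5)*(y - 2)*(y^3 - y^2 - 9*y + 9) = (y - 5)*(y - 2)*(y + 3)*(y^2 - 4*y + 3) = (y - 5)*(y - 2)*(y - 1)*(y + 3)*(y - 3)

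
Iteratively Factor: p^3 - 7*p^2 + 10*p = (p)*(p^2 - 7*p + 10) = p*(p - 2)*(p - 5)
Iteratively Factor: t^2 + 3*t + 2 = (t + 1)*(t + 2)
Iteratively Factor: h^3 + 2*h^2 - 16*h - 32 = (h + 4)*(h^2 - 2*h - 8) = (h + 2)*(h + 4)*(h - 4)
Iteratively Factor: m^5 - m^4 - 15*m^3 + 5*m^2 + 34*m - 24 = (m - 1)*(m^4 - 15*m^2 - 10*m + 24) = (m - 1)*(m + 3)*(m^3 - 3*m^2 - 6*m + 8) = (m - 1)^2*(m + 3)*(m^2 - 2*m - 8) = (m - 4)*(m - 1)^2*(m + 3)*(m + 2)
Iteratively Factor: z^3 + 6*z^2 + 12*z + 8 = (z + 2)*(z^2 + 4*z + 4) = (z + 2)^2*(z + 2)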